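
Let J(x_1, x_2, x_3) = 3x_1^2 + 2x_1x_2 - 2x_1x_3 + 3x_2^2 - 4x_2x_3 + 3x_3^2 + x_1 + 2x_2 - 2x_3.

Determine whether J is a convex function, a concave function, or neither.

convex

J is quadratic, so its Hessian is the constant matrix H = [[6, 2, -2], [2, 6, -4], [-2, -4, 6]].
Leading principal minors: 6, 32, 104.
All positive ⇒ H ≻ 0 ⇒ convex.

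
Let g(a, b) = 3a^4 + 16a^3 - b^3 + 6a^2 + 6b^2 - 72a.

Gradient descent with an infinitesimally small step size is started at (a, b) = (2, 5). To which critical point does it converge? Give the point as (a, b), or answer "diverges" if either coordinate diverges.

g is separable, so gradient descent decouples: a follows -∂g/∂a, b follows -∂g/∂b.
∂g/∂a = 12(a - 1)(a + 2)(a + 3); at a=2 this is 240, so a decreases.
∂g/∂b = -3b(b - 4); at b=5 this is -15, so b increases.
The b-coordinate has no critical point in that direction and runs off to infinity.

diverges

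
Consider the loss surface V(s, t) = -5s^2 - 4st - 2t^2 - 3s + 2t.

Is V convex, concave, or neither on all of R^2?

V is quadratic, so its Hessian is the constant matrix H = [[-10, -4], [-4, -4]].
det(H) = 24, tr(H) = -14.
det(H) > 0 and tr(H) < 0, so H is negative definite everywhere: concave.

concave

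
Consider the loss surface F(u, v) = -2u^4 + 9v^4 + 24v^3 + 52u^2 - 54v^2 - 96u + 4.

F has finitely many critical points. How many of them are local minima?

2

F separates as a function of u plus a function of v, so ∇F=0 decouples.
∂F/∂u = -8(u - 3)(u - 1)(u + 4) = 0 at u ∈ {-4, 1, 3}; ∂F/∂v = 36v(v - 1)(v + 3) = 0 at v ∈ {-3, 0, 1}.
The Hessian is diagonal: diag(F_uu, F_vv). Second derivatives: F_uu(-4)=-280, F_uu(1)=80, F_uu(3)=-112; F_vv(-3)=432, F_vv(0)=-108, F_vv(1)=144.
Local minima occur where both diagonal entries positive: (1, -3), (1, 1). Count: 2.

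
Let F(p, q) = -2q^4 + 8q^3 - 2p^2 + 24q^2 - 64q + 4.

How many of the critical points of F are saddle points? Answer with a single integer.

F separates as a function of p plus a function of q, so ∇F=0 decouples.
∂F/∂p = -4p = 0 at p ∈ {0}; ∂F/∂q = -8(q - 4)(q - 1)(q + 2) = 0 at q ∈ {-2, 1, 4}.
The Hessian is diagonal: diag(F_pp, F_qq). Second derivatives: F_pp(0)=-4; F_qq(-2)=-144, F_qq(1)=72, F_qq(4)=-144.
Saddle points occur where the two diagonal entries have opposite signs: (0, 1). Count: 1.

1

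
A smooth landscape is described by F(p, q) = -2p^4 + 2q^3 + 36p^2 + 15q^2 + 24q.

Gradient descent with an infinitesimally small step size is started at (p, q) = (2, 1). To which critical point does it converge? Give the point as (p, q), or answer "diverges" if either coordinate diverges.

F is separable, so gradient descent decouples: p follows -∂F/∂p, q follows -∂F/∂q.
∂F/∂p = -8p(p - 3)(p + 3); at p=2 this is 80, so p decreases.
∂F/∂q = 6(q + 1)(q + 4); at q=1 this is 60, so q decreases.
p converges to its nearest critical value 0 (a local min of the p-part); q converges to -1. The iterate converges to (0, -1).

(0, -1)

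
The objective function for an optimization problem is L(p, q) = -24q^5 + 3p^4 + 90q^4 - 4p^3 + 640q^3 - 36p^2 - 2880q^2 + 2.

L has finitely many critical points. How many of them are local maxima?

2

L separates as a function of p plus a function of q, so ∇L=0 decouples.
∂L/∂p = 12p(p - 3)(p + 2) = 0 at p ∈ {-2, 0, 3}; ∂L/∂q = -120q(q - 4)(q - 3)(q + 4) = 0 at q ∈ {-4, 0, 3, 4}.
The Hessian is diagonal: diag(L_pp, L_qq). Second derivatives: L_pp(-2)=120, L_pp(0)=-72, L_pp(3)=180; L_qq(-4)=26880, L_qq(0)=-5760, L_qq(3)=2520, L_qq(4)=-3840.
Local maxima occur where both diagonal entries negative: (0, 0), (0, 4). Count: 2.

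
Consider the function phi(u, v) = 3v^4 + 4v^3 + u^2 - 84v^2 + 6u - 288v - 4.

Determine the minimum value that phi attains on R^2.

-1485

phi(u,v) separates as P(u) + Q(v) − 4, so its minimum is min P + min Q − 4.
P'(u) = 2u + 6 vanishes at u ∈ {-3}; Q'(v) = 12(v - 4)(v + 2)(v + 3) vanishes at v ∈ {-3, -2, 4}.
Local minima of P (where P''>0): P(-3)=-9. Local minima of Q: Q(-3)=243, Q(4)=-1472.
So the global minimum of phi is P(-3) + Q(4) − 4 = -9 − 1472 − 4 = -1485, attained at (-3, 4).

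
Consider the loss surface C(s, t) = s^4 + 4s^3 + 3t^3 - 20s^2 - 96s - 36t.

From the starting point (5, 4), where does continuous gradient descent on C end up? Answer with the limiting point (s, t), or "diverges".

(3, 2)

C is separable, so gradient descent decouples: s follows -∂C/∂s, t follows -∂C/∂t.
∂C/∂s = 4(s - 3)(s + 2)(s + 4); at s=5 this is 504, so s decreases.
∂C/∂t = 9(t - 2)(t + 2); at t=4 this is 108, so t decreases.
s converges to its nearest critical value 3 (a local min of the s-part); t converges to 2. The iterate converges to (3, 2).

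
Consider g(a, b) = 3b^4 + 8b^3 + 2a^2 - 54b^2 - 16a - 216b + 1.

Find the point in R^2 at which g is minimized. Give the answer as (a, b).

(4, 3)

g(a,b) separates as P(a) + Q(b) + 1, so its minimum is min P + min Q + 1.
P'(a) = 4a - 16 vanishes at a ∈ {4}; Q'(b) = 12(b - 3)(b + 2)(b + 3) vanishes at b ∈ {-3, -2, 3}.
Local minima of P (where P''>0): P(4)=-32. Local minima of Q: Q(-3)=189, Q(3)=-675.
So the global minimum of g is P(4) + Q(3) + 1 = -32 − 675 + 1 = -706, attained at (4, 3).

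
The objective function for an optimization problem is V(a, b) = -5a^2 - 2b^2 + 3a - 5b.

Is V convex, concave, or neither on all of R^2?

V is quadratic, so its Hessian is the constant matrix H = [[-10, 0], [0, -4]].
det(H) = 40, tr(H) = -14.
det(H) > 0 and tr(H) < 0, so H is negative definite everywhere: concave.

concave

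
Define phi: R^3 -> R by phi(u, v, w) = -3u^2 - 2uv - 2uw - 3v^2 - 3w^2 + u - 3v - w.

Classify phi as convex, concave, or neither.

phi is quadratic, so its Hessian is the constant matrix H = [[-6, -2, -2], [-2, -6, 0], [-2, 0, -6]].
Leading principal minors: -6, 32, -168.
Signs alternate −, +, − ⇒ H ≺ 0 ⇒ concave.

concave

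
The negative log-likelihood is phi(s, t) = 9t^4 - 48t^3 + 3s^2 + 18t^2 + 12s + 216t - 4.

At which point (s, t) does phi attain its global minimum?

phi(s,t) separates as P(s) + Q(t) − 4, so its minimum is min P + min Q − 4.
P'(s) = 6s + 12 vanishes at s ∈ {-2}; Q'(t) = 36(t - 3)(t - 2)(t + 1) vanishes at t ∈ {-1, 2, 3}.
Local minima of P (where P''>0): P(-2)=-12. Local minima of Q: Q(-1)=-141, Q(3)=243.
So the global minimum of phi is P(-2) + Q(-1) − 4 = -12 − 141 − 4 = -157, attained at (-2, -1).

(-2, -1)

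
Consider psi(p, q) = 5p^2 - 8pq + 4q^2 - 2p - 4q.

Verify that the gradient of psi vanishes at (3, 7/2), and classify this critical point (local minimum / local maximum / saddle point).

local minimum

∇psi = (10p - 8q - 2, -8p + 8q - 4); substituting (3, 7/2) gives ∇psi = (0, 0), so (3, 7/2) is indeed a critical point.
The Hessian of psi is constant: H = [[10, -8], [-8, 8]].
det(H) = 10·8 − (-8)² = 16.
det(H) > 0 and tr(H) = 18 > 0, so H is positive definite and the point is a local minimum.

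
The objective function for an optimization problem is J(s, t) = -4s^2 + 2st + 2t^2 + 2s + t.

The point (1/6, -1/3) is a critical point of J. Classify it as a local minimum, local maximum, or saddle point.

saddle point

The Hessian of J is constant: H = [[-8, 2], [2, 4]].
det(H) = (-8)·4 − 2² = -36.
Since det(H) < 0, H is indefinite and the critical point is a saddle point.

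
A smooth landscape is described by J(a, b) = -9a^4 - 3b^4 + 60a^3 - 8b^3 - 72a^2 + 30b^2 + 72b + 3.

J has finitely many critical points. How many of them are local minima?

J separates as a function of a plus a function of b, so ∇J=0 decouples.
∂J/∂a = -36a(a - 4)(a - 1) = 0 at a ∈ {0, 1, 4}; ∂J/∂b = -12(b - 2)(b + 1)(b + 3) = 0 at b ∈ {-3, -1, 2}.
The Hessian is diagonal: diag(J_aa, J_bb). Second derivatives: J_aa(0)=-144, J_aa(1)=108, J_aa(4)=-432; J_bb(-3)=-120, J_bb(-1)=72, J_bb(2)=-180.
Local minima occur where both diagonal entries positive: (1, -1). Count: 1.

1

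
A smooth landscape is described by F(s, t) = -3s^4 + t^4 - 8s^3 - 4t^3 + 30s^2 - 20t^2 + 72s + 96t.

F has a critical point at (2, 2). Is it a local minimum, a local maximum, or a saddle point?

The mixed partial ∂²F/∂s∂t is 0, so the Hessian at any point is diag(F_ss, F_tt) = diag(12(-3s^2 - 4s + 5), 4(3t^2 - 6t - 10)).
At (2, 2): H = diag(-180, -40).
Both eigenvalues are negative, so H is negative definite: a local maximum.

local maximum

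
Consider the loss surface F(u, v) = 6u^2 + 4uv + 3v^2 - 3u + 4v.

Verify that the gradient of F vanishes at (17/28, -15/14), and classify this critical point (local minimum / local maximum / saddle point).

∇F = (12u + 4v - 3, 4u + 6v + 4); substituting (17/28, -15/14) gives ∇F = (0, 0), so (17/28, -15/14) is indeed a critical point.
The Hessian of F is constant: H = [[12, 4], [4, 6]].
det(H) = 12·6 − 4² = 56.
det(H) > 0 and tr(H) = 18 > 0, so H is positive definite and the point is a local minimum.

local minimum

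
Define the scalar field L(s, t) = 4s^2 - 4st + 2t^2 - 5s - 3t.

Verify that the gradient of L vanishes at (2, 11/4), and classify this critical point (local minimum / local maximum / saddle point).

local minimum

∇L = (8s - 4t - 5, -4s + 4t - 3); substituting (2, 11/4) gives ∇L = (0, 0), so (2, 11/4) is indeed a critical point.
The Hessian of L is constant: H = [[8, -4], [-4, 4]].
det(H) = 8·4 − (-4)² = 16.
det(H) > 0 and tr(H) = 12 > 0, so H is positive definite and the point is a local minimum.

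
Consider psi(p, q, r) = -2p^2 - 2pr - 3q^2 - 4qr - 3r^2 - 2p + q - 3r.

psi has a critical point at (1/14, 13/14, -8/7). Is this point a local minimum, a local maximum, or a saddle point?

The Hessian is constant: H = [[-4, 0, -2], [0, -6, -4], [-2, -4, -6]].
Leading principal minors: Δ₁ = -4, Δ₂ = 24, Δ₃ = -56.
The minors alternate sign starting negative (−, +, −), so H is negative definite: a local maximum.

local maximum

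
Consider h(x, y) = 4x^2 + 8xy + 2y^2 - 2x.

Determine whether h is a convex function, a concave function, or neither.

h is quadratic, so its Hessian is the constant matrix H = [[8, 8], [8, 4]].
det(H) = -32, tr(H) = 12.
det(H) < 0, so H is indefinite: neither convex nor concave.

neither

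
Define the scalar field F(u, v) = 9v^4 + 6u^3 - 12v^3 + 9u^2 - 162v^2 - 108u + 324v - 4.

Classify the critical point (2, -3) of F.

local minimum

The mixed partial ∂²F/∂u∂v is 0, so the Hessian at any point is diag(F_uu, F_vv) = diag(18(2u + 1), 36(3v^2 - 2v - 9)).
At (2, -3): H = diag(90, 864).
Both eigenvalues are positive, so H is positive definite: a local minimum.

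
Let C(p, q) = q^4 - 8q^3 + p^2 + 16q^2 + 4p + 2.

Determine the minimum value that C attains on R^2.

C(p,q) separates as A(p) + B(q) + 2, so its minimum is min A + min B + 2.
A'(p) = 2p + 4 vanishes at p ∈ {-2}; B'(q) = 4q(q - 4)(q - 2) vanishes at q ∈ {0, 2, 4}.
Local minima of A (where A''>0): A(-2)=-4. Local minima of B: B(0)=0, B(4)=0.
So the global minimum of C is A(-2) + B(0) + 2 = -4 + 0 + 2 = -2, attained at (-2, 0).

-2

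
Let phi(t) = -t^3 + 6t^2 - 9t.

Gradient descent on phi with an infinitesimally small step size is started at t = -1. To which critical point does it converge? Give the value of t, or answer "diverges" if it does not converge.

phi'(t) = -3(t - 3)(t - 1), so phi'(-1) = -24.
Gradient descent moves in the -phi' direction, i.e. t is increasing.
The nearest critical point in that direction is t = 1, where phi'' = 6 > 0 (a local minimum). The iterate converges there.

1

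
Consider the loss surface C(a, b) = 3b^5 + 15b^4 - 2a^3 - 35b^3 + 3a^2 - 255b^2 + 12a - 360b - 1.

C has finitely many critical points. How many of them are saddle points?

C separates as a function of a plus a function of b, so ∇C=0 decouples.
∂C/∂a = -6(a - 2)(a + 1) = 0 at a ∈ {-1, 2}; ∂C/∂b = 15(b - 3)(b + 1)(b + 2)(b + 4) = 0 at b ∈ {-4, -2, -1, 3}.
The Hessian is diagonal: diag(C_aa, C_bb). Second derivatives: C_aa(-1)=18, C_aa(2)=-18; C_bb(-4)=-630, C_bb(-2)=150, C_bb(-1)=-180, C_bb(3)=2100.
Saddle points occur where the two diagonal entries have opposite signs: (-1, -4), (-1, -1), (2, -2), (2, 3). Count: 4.

4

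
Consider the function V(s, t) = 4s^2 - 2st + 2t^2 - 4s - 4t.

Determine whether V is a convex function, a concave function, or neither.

convex

V is quadratic, so its Hessian is the constant matrix H = [[8, -2], [-2, 4]].
det(H) = 28, tr(H) = 12.
det(H) > 0 and tr(H) > 0, so H is positive definite everywhere: convex.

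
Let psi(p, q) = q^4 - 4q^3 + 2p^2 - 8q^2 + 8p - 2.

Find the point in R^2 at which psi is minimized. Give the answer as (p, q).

psi(p,q) separates as A(p) + B(q) − 2, so its minimum is min A + min B − 2.
A'(p) = 4p + 8 vanishes at p ∈ {-2}; B'(q) = 4q(q - 4)(q + 1) vanishes at q ∈ {-1, 0, 4}.
Local minima of A (where A''>0): A(-2)=-8. Local minima of B: B(-1)=-3, B(4)=-128.
So the global minimum of psi is A(-2) + B(4) − 2 = -8 − 128 − 2 = -138, attained at (-2, 4).

(-2, 4)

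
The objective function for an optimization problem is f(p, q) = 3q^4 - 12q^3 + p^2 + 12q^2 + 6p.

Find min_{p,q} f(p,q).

f(p,q) separates as A(p) + B(q), so its minimum is min A + min B.
A'(p) = 2p + 6 vanishes at p ∈ {-3}; B'(q) = 12q(q - 2)(q - 1) vanishes at q ∈ {0, 1, 2}.
Local minima of A (where A''>0): A(-3)=-9. Local minima of B: B(0)=0, B(2)=0.
So the global minimum of f is A(-3) + B(0) = -9 + 0 = -9, attained at (-3, 0).

-9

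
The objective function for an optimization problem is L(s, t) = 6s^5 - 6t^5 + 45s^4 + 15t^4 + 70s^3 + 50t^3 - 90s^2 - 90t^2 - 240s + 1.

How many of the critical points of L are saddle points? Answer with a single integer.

L separates as a function of s plus a function of t, so ∇L=0 decouples.
∂L/∂s = 30(s - 1)(s + 1)(s + 2)(s + 4) = 0 at s ∈ {-4, -2, -1, 1}; ∂L/∂t = -30t(t - 3)(t - 1)(t + 2) = 0 at t ∈ {-2, 0, 1, 3}.
The Hessian is diagonal: diag(L_ss, L_tt). Second derivatives: L_ss(-4)=-900, L_ss(-2)=180, L_ss(-1)=-180, L_ss(1)=900; L_tt(-2)=900, L_tt(0)=-180, L_tt(1)=180, L_tt(3)=-900.
Saddle points occur where the two diagonal entries have opposite signs: (-4, -2), (-4, 1), (-2, 0), (-2, 3), (-1, -2), (-1, 1), (1, 0), (1, 3). Count: 8.

8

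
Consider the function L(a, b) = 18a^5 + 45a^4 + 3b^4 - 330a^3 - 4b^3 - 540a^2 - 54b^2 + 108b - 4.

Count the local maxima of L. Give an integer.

2

L separates as a function of a plus a function of b, so ∇L=0 decouples.
∂L/∂a = 90a(a - 3)(a + 1)(a + 4) = 0 at a ∈ {-4, -1, 0, 3}; ∂L/∂b = 12(b - 3)(b - 1)(b + 3) = 0 at b ∈ {-3, 1, 3}.
The Hessian is diagonal: diag(L_aa, L_bb). Second derivatives: L_aa(-4)=-7560, L_aa(-1)=1080, L_aa(0)=-1080, L_aa(3)=7560; L_bb(-3)=288, L_bb(1)=-96, L_bb(3)=144.
Local maxima occur where both diagonal entries negative: (-4, 1), (0, 1). Count: 2.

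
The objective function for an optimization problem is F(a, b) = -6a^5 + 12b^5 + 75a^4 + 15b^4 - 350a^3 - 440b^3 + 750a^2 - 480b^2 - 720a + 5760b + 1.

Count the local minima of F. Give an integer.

F separates as a function of a plus a function of b, so ∇F=0 decouples.
∂F/∂a = -30(a - 4)(a - 3)(a - 2)(a - 1) = 0 at a ∈ {1, 2, 3, 4}; ∂F/∂b = 60(b - 4)(b - 2)(b + 3)(b + 4) = 0 at b ∈ {-4, -3, 2, 4}.
The Hessian is diagonal: diag(F_aa, F_bb). Second derivatives: F_aa(1)=180, F_aa(2)=-60, F_aa(3)=60, F_aa(4)=-180; F_bb(-4)=-2880, F_bb(-3)=2100, F_bb(2)=-3600, F_bb(4)=6720.
Local minima occur where both diagonal entries positive: (1, -3), (1, 4), (3, -3), (3, 4). Count: 4.

4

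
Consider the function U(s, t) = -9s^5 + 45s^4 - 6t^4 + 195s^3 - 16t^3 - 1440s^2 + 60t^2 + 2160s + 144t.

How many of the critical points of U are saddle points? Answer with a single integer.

6

U separates as a function of s plus a function of t, so ∇U=0 decouples.
∂U/∂s = -45(s - 4)(s - 3)(s - 1)(s + 4) = 0 at s ∈ {-4, 1, 3, 4}; ∂U/∂t = -24(t - 2)(t + 1)(t + 3) = 0 at t ∈ {-3, -1, 2}.
The Hessian is diagonal: diag(U_ss, U_tt). Second derivatives: U_ss(-4)=12600, U_ss(1)=-1350, U_ss(3)=630, U_ss(4)=-1080; U_tt(-3)=-240, U_tt(-1)=144, U_tt(2)=-360.
Saddle points occur where the two diagonal entries have opposite signs: (-4, -3), (-4, 2), (1, -1), (3, -3), (3, 2), (4, -1). Count: 6.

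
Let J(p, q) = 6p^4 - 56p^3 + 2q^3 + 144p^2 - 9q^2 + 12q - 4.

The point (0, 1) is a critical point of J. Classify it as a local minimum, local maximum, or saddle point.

saddle point

The mixed partial ∂²J/∂p∂q is 0, so the Hessian at any point is diag(J_pp, J_qq) = diag(24(3p^2 - 14p + 12), 6(2q - 3)).
At (0, 1): H = diag(288, -6).
The eigenvalues have opposite signs, so H is indefinite: a saddle point.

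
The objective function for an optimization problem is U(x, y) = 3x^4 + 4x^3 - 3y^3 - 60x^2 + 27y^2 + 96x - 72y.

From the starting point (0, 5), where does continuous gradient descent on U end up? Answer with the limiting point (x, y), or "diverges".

diverges

U is separable, so gradient descent decouples: x follows -∂U/∂x, y follows -∂U/∂y.
∂U/∂x = 12(x - 2)(x - 1)(x + 4); at x=0 this is 96, so x decreases.
∂U/∂y = -9(y - 4)(y - 2); at y=5 this is -27, so y increases.
The y-coordinate has no critical point in that direction and runs off to infinity.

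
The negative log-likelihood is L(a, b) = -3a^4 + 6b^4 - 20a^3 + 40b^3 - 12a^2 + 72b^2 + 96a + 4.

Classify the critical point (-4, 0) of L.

The mixed partial ∂²L/∂a∂b is 0, so the Hessian at any point is diag(L_aa, L_bb) = diag(-12(3a^2 + 10a + 2), 24(3b^2 + 10b + 6)).
At (-4, 0): H = diag(-120, 144).
The eigenvalues have opposite signs, so H is indefinite: a saddle point.

saddle point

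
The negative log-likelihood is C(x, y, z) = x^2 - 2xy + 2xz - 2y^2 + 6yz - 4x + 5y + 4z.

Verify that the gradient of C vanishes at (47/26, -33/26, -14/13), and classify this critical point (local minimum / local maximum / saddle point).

∇C = (2x - 2y + 2z - 4, -2x - 4y + 6z + 5, 2x + 6y + 4); substituting (47/26, -33/26, -14/13) gives ∇C = (0, 0, 0), so (47/26, -33/26, -14/13) is indeed a critical point.
The Hessian is constant: H = [[2, -2, 2], [-2, -4, 6], [2, 6, 0]].
Leading principal minors: Δ₁ = 2, Δ₂ = -12, Δ₃ = -104.
The minors fit neither the all-positive nor the alternating-sign pattern, so H is indefinite: a saddle point.

saddle point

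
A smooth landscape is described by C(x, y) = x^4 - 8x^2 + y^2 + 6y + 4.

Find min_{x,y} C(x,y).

-21

C(x,y) separates as P(x) + Q(y) + 4, so its minimum is min P + min Q + 4.
P'(x) = 4x(x - 2)(x + 2) vanishes at x ∈ {-2, 0, 2}; Q'(y) = 2y + 6 vanishes at y ∈ {-3}.
Local minima of P (where P''>0): P(-2)=-16, P(2)=-16. Local minima of Q: Q(-3)=-9.
So the global minimum of C is P(-2) + Q(-3) + 4 = -16 − 9 + 4 = -21, attained at (-2, -3).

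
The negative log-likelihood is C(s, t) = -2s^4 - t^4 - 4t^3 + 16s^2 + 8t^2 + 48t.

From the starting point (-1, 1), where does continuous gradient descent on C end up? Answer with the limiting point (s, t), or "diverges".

(0, -2)

C is separable, so gradient descent decouples: s follows -∂C/∂s, t follows -∂C/∂t.
∂C/∂s = -8s(s - 2)(s + 2); at s=-1 this is -24, so s increases.
∂C/∂t = -4(t - 2)(t + 2)(t + 3); at t=1 this is 48, so t decreases.
s converges to its nearest critical value 0 (a local min of the s-part); t converges to -2. The iterate converges to (0, -2).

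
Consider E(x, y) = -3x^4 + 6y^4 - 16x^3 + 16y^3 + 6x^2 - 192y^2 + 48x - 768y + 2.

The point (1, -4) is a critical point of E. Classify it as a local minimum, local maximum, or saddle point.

saddle point

The mixed partial ∂²E/∂x∂y is 0, so the Hessian at any point is diag(E_xx, E_yy) = diag(12(-3x^2 - 8x + 1), 24(3y^2 + 4y - 16)).
At (1, -4): H = diag(-120, 384).
The eigenvalues have opposite signs, so H is indefinite: a saddle point.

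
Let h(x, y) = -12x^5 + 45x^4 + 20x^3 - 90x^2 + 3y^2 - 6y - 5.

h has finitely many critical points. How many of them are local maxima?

0

h separates as a function of x plus a function of y, so ∇h=0 decouples.
∂h/∂x = -60x(x - 3)(x - 1)(x + 1) = 0 at x ∈ {-1, 0, 1, 3}; ∂h/∂y = 6(y - 1) = 0 at y ∈ {1}.
The Hessian is diagonal: diag(h_xx, h_yy). Second derivatives: h_xx(-1)=480, h_xx(0)=-180, h_xx(1)=240, h_xx(3)=-1440; h_yy(1)=6.
Local maxima occur where both diagonal entries negative: none. Count: 0.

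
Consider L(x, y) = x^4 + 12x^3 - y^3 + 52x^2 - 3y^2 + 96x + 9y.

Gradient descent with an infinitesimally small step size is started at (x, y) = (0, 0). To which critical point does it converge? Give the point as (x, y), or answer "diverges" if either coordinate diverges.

L is separable, so gradient descent decouples: x follows -∂L/∂x, y follows -∂L/∂y.
∂L/∂x = 4(x + 2)(x + 3)(x + 4); at x=0 this is 96, so x decreases.
∂L/∂y = -3(y - 1)(y + 3); at y=0 this is 9, so y decreases.
x converges to its nearest critical value -2 (a local min of the x-part); y converges to -3. The iterate converges to (-2, -3).

(-2, -3)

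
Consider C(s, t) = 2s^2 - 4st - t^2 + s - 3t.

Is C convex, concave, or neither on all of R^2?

neither

C is quadratic, so its Hessian is the constant matrix H = [[4, -4], [-4, -2]].
det(H) = -24, tr(H) = 2.
det(H) < 0, so H is indefinite: neither convex nor concave.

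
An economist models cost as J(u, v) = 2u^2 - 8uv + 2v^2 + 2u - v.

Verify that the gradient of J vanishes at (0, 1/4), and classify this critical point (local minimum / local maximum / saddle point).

∇J = (4u - 8v + 2, -8u + 4v - 1); substituting (0, 1/4) gives ∇J = (0, 0), so (0, 1/4) is indeed a critical point.
The Hessian of J is constant: H = [[4, -8], [-8, 4]].
det(H) = 4·4 − (-8)² = -48.
Since det(H) < 0, H is indefinite and the critical point is a saddle point.

saddle point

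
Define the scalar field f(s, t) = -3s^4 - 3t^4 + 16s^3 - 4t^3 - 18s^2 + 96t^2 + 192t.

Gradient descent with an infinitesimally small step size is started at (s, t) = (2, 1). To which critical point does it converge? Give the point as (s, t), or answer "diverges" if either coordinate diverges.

f is separable, so gradient descent decouples: s follows -∂f/∂s, t follows -∂f/∂t.
∂f/∂s = -12s(s - 3)(s - 1); at s=2 this is 24, so s decreases.
∂f/∂t = -12(t - 4)(t + 1)(t + 4); at t=1 this is 360, so t decreases.
s converges to its nearest critical value 1 (a local min of the s-part); t converges to -1. The iterate converges to (1, -1).

(1, -1)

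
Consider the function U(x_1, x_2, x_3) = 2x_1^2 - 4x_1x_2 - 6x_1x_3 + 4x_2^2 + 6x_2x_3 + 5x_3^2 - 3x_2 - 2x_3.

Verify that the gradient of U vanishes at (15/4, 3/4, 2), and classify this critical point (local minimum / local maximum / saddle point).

local minimum

∇U = (4x_1 - 4x_2 - 6x_3, -4x_1 + 8x_2 + 6x_3 - 3, -6x_1 + 6x_2 + 10x_3 - 2); substituting (15/4, 3/4, 2) gives ∇U = (0, 0, 0), so (15/4, 3/4, 2) is indeed a critical point.
The Hessian is constant: H = [[4, -4, -6], [-4, 8, 6], [-6, 6, 10]].
Leading principal minors: Δ₁ = 4, Δ₂ = 16, Δ₃ = 16.
All leading minors are positive, so H is positive definite: a local minimum.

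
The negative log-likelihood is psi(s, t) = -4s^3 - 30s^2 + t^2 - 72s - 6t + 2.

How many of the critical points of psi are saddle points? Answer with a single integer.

psi separates as a function of s plus a function of t, so ∇psi=0 decouples.
∂psi/∂s = -12(s + 2)(s + 3) = 0 at s ∈ {-3, -2}; ∂psi/∂t = 2(t - 3) = 0 at t ∈ {3}.
The Hessian is diagonal: diag(psi_ss, psi_tt). Second derivatives: psi_ss(-3)=12, psi_ss(-2)=-12; psi_tt(3)=2.
Saddle points occur where the two diagonal entries have opposite signs: (-2, 3). Count: 1.

1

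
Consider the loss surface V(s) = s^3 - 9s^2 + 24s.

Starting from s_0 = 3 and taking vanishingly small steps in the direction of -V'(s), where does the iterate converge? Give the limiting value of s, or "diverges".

V'(s) = 3(s - 4)(s - 2), so V'(3) = -3.
Gradient descent moves in the -V' direction, i.e. s is increasing.
The nearest critical point in that direction is s = 4, where V'' = 6 > 0 (a local minimum). The iterate converges there.

4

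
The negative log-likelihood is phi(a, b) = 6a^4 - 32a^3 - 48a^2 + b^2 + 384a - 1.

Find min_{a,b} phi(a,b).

phi(a,b) separates as P(a) + Q(b) − 1, so its minimum is min P + min Q − 1.
P'(a) = 24(a - 4)(a - 2)(a + 2) vanishes at a ∈ {-2, 2, 4}; Q'(b) = 2b vanishes at b ∈ {0}.
Local minima of P (where P''>0): P(-2)=-608, P(4)=256. Local minima of Q: Q(0)=0.
So the global minimum of phi is P(-2) + Q(0) − 1 = -608 + 0 − 1 = -609, attained at (-2, 0).

-609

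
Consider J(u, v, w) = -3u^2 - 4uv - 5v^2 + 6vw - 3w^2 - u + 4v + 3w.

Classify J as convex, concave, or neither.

concave

J is quadratic, so its Hessian is the constant matrix H = [[-6, -4, 0], [-4, -10, 6], [0, 6, -6]].
Leading principal minors: -6, 44, -48.
Signs alternate −, +, − ⇒ H ≺ 0 ⇒ concave.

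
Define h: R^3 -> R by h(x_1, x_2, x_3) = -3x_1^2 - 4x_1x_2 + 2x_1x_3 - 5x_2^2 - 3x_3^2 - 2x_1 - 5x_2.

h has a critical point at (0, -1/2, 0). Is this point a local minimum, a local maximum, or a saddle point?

The Hessian is constant: H = [[-6, -4, 2], [-4, -10, 0], [2, 0, -6]].
Leading principal minors: Δ₁ = -6, Δ₂ = 44, Δ₃ = -224.
The minors alternate sign starting negative (−, +, −), so H is negative definite: a local maximum.

local maximum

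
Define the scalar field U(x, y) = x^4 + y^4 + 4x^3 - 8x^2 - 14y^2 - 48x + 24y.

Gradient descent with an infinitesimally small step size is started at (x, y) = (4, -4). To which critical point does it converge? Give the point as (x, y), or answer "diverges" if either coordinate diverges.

(2, -3)

U is separable, so gradient descent decouples: x follows -∂U/∂x, y follows -∂U/∂y.
∂U/∂x = 4(x - 2)(x + 2)(x + 3); at x=4 this is 336, so x decreases.
∂U/∂y = 4(y - 2)(y - 1)(y + 3); at y=-4 this is -120, so y increases.
x converges to its nearest critical value 2 (a local min of the x-part); y converges to -3. The iterate converges to (2, -3).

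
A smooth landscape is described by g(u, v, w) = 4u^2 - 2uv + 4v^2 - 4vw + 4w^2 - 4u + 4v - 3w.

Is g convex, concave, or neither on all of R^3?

convex

g is quadratic, so its Hessian is the constant matrix H = [[8, -2, 0], [-2, 8, -4], [0, -4, 8]].
Leading principal minors: 8, 60, 352.
All positive ⇒ H ≻ 0 ⇒ convex.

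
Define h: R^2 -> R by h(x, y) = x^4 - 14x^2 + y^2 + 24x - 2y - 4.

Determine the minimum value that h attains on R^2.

h(x,y) separates as P(x) + Q(y) − 4, so its minimum is min P + min Q − 4.
P'(x) = 4(x - 2)(x - 1)(x + 3) vanishes at x ∈ {-3, 1, 2}; Q'(y) = 2y - 2 vanishes at y ∈ {1}.
Local minima of P (where P''>0): P(-3)=-117, P(2)=8. Local minima of Q: Q(1)=-1.
So the global minimum of h is P(-3) + Q(1) − 4 = -117 − 1 − 4 = -122, attained at (-3, 1).

-122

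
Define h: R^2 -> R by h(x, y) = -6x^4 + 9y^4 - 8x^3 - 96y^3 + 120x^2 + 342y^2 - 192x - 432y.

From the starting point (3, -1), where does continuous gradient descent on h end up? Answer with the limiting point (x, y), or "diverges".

diverges

h is separable, so gradient descent decouples: x follows -∂h/∂x, y follows -∂h/∂y.
∂h/∂x = -24(x - 2)(x - 1)(x + 4); at x=3 this is -336, so x increases.
∂h/∂y = 36(y - 4)(y - 3)(y - 1); at y=-1 this is -1440, so y increases.
The x-coordinate has no critical point in that direction and runs off to infinity.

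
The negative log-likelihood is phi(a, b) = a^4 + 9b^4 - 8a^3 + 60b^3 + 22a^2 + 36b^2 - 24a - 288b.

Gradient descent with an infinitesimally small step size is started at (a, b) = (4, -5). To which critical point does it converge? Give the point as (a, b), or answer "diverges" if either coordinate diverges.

phi is separable, so gradient descent decouples: a follows -∂phi/∂a, b follows -∂phi/∂b.
∂phi/∂a = 4(a - 3)(a - 2)(a - 1); at a=4 this is 24, so a decreases.
∂phi/∂b = 36(b - 1)(b + 2)(b + 4); at b=-5 this is -648, so b increases.
a converges to its nearest critical value 3 (a local min of the a-part); b converges to -4. The iterate converges to (3, -4).

(3, -4)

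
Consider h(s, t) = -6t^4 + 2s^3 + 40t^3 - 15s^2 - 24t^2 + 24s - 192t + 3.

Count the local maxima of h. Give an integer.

2

h separates as a function of s plus a function of t, so ∇h=0 decouples.
∂h/∂s = 6(s - 4)(s - 1) = 0 at s ∈ {1, 4}; ∂h/∂t = -24(t - 4)(t - 2)(t + 1) = 0 at t ∈ {-1, 2, 4}.
The Hessian is diagonal: diag(h_ss, h_tt). Second derivatives: h_ss(1)=-18, h_ss(4)=18; h_tt(-1)=-360, h_tt(2)=144, h_tt(4)=-240.
Local maxima occur where both diagonal entries negative: (1, -1), (1, 4). Count: 2.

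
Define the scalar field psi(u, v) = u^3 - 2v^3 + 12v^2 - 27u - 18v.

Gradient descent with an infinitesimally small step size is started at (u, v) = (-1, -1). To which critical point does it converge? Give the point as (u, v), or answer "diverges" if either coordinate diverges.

(3, 1)

psi is separable, so gradient descent decouples: u follows -∂psi/∂u, v follows -∂psi/∂v.
∂psi/∂u = 3(u - 3)(u + 3); at u=-1 this is -24, so u increases.
∂psi/∂v = -6(v - 3)(v - 1); at v=-1 this is -48, so v increases.
u converges to its nearest critical value 3 (a local min of the u-part); v converges to 1. The iterate converges to (3, 1).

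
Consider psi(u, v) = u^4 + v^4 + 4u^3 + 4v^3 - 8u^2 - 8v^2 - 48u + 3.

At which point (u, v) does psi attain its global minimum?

psi(u,v) separates as P(u) + Q(v) + 3, so its minimum is min P + min Q + 3.
P'(u) = 4(u - 2)(u + 2)(u + 3) vanishes at u ∈ {-3, -2, 2}; Q'(v) = 4v(v - 1)(v + 4) vanishes at v ∈ {-4, 0, 1}.
Local minima of P (where P''>0): P(-3)=45, P(2)=-80. Local minima of Q: Q(-4)=-128, Q(1)=-3.
So the global minimum of psi is P(2) + Q(-4) + 3 = -80 − 128 + 3 = -205, attained at (2, -4).

(2, -4)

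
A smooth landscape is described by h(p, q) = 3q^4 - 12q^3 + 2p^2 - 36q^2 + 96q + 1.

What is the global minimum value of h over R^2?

-191

h(p,q) separates as A(p) + B(q) + 1, so its minimum is min A + min B + 1.
A'(p) = 4p vanishes at p ∈ {0}; B'(q) = 12(q - 4)(q - 1)(q + 2) vanishes at q ∈ {-2, 1, 4}.
Local minima of A (where A''>0): A(0)=0. Local minima of B: B(-2)=-192, B(4)=-192.
So the global minimum of h is A(0) + B(-2) + 1 = 0 − 192 + 1 = -191, attained at (0, -2).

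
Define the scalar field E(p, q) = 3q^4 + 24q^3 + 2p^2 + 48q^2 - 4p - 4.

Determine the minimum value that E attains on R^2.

E(p,q) separates as A(p) + B(q) − 4, so its minimum is min A + min B − 4.
A'(p) = 4p - 4 vanishes at p ∈ {1}; B'(q) = 12q(q + 2)(q + 4) vanishes at q ∈ {-4, -2, 0}.
Local minima of A (where A''>0): A(1)=-2. Local minima of B: B(-4)=0, B(0)=0.
So the global minimum of E is A(1) + B(-4) − 4 = -2 + 0 − 4 = -6, attained at (1, -4).

-6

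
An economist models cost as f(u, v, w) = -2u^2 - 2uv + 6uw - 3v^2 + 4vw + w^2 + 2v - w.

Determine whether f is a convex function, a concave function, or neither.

neither

f is quadratic, so its Hessian is the constant matrix H = [[-4, -2, 6], [-2, -6, 4], [6, 4, 2]].
Leading principal minors: -4, 20, 224.
Neither pattern holds ⇒ H is indefinite ⇒ neither convex nor concave.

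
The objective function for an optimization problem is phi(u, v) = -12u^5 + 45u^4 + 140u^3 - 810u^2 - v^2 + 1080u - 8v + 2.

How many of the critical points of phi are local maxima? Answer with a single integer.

phi separates as a function of u plus a function of v, so ∇phi=0 decouples.
∂phi/∂u = -60(u - 3)(u - 2)(u - 1)(u + 3) = 0 at u ∈ {-3, 1, 2, 3}; ∂phi/∂v = -2(v + 4) = 0 at v ∈ {-4}.
The Hessian is diagonal: diag(phi_uu, phi_vv). Second derivatives: phi_uu(-3)=7200, phi_uu(1)=-480, phi_uu(2)=300, phi_uu(3)=-720; phi_vv(-4)=-2.
Local maxima occur where both diagonal entries negative: (1, -4), (3, -4). Count: 2.

2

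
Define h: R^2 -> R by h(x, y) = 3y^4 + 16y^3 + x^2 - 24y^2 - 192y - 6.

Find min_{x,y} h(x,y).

-310

h(x,y) separates as P(x) + Q(y) − 6, so its minimum is min P + min Q − 6.
P'(x) = 2x vanishes at x ∈ {0}; Q'(y) = 12(y - 2)(y + 2)(y + 4) vanishes at y ∈ {-4, -2, 2}.
Local minima of P (where P''>0): P(0)=0. Local minima of Q: Q(-4)=128, Q(2)=-304.
So the global minimum of h is P(0) + Q(2) − 6 = 0 − 304 − 6 = -310, attained at (0, 2).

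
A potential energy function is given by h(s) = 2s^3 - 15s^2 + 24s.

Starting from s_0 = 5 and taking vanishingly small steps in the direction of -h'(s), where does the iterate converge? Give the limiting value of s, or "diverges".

h'(s) = 6(s - 4)(s - 1), so h'(5) = 24.
Gradient descent moves in the -h' direction, i.e. s is decreasing.
The nearest critical point in that direction is s = 4, where h'' = 18 > 0 (a local minimum). The iterate converges there.

4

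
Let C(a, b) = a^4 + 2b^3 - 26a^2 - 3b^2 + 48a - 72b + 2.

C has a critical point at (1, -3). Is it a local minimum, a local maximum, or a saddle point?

local maximum

The mixed partial ∂²C/∂a∂b is 0, so the Hessian at any point is diag(C_aa, C_bb) = diag(4(3a^2 - 13), 6(2b - 1)).
At (1, -3): H = diag(-40, -42).
Both eigenvalues are negative, so H is negative definite: a local maximum.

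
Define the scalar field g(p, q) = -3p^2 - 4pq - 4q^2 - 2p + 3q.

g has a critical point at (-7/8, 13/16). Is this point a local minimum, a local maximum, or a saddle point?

The Hessian of g is constant: H = [[-6, -4], [-4, -8]].
det(H) = (-6)·(-8) − (-4)² = 32.
det(H) > 0 and tr(H) = -14 < 0, so H is negative definite and the point is a local maximum.

local maximum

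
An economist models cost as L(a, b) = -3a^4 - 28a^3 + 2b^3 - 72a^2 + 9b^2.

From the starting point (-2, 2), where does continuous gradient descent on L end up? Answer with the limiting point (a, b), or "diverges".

(-3, 0)

L is separable, so gradient descent decouples: a follows -∂L/∂a, b follows -∂L/∂b.
∂L/∂a = -12a(a + 3)(a + 4); at a=-2 this is 48, so a decreases.
∂L/∂b = 6b(b + 3); at b=2 this is 60, so b decreases.
a converges to its nearest critical value -3 (a local min of the a-part); b converges to 0. The iterate converges to (-3, 0).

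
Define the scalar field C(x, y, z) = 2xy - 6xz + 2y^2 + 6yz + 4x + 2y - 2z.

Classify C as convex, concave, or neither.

neither

C is quadratic, so its Hessian is the constant matrix H = [[0, 2, -6], [2, 4, 6], [-6, 6, 0]].
Leading principal minors: 0, -4, -288.
Neither pattern holds ⇒ H is indefinite ⇒ neither convex nor concave.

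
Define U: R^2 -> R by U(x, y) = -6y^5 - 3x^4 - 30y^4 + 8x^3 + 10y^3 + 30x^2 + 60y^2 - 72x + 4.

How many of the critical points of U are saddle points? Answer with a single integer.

U separates as a function of x plus a function of y, so ∇U=0 decouples.
∂U/∂x = -12(x - 3)(x - 1)(x + 2) = 0 at x ∈ {-2, 1, 3}; ∂U/∂y = -30y(y - 1)(y + 1)(y + 4) = 0 at y ∈ {-4, -1, 0, 1}.
The Hessian is diagonal: diag(U_xx, U_yy). Second derivatives: U_xx(-2)=-180, U_xx(1)=72, U_xx(3)=-120; U_yy(-4)=1800, U_yy(-1)=-180, U_yy(0)=120, U_yy(1)=-300.
Saddle points occur where the two diagonal entries have opposite signs: (-2, -4), (-2, 0), (1, -1), (1, 1), (3, -4), (3, 0). Count: 6.

6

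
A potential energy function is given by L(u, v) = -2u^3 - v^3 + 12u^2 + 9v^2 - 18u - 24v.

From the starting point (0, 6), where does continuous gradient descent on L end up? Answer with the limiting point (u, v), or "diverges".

diverges

L is separable, so gradient descent decouples: u follows -∂L/∂u, v follows -∂L/∂v.
∂L/∂u = -6(u - 3)(u - 1); at u=0 this is -18, so u increases.
∂L/∂v = -3(v - 4)(v - 2); at v=6 this is -24, so v increases.
The v-coordinate has no critical point in that direction and runs off to infinity.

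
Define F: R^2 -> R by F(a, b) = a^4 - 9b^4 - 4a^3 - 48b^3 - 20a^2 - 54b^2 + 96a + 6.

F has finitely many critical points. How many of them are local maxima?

F separates as a function of a plus a function of b, so ∇F=0 decouples.
∂F/∂a = 4(a - 4)(a - 2)(a + 3) = 0 at a ∈ {-3, 2, 4}; ∂F/∂b = -36b(b + 1)(b + 3) = 0 at b ∈ {-3, -1, 0}.
The Hessian is diagonal: diag(F_aa, F_bb). Second derivatives: F_aa(-3)=140, F_aa(2)=-40, F_aa(4)=56; F_bb(-3)=-216, F_bb(-1)=72, F_bb(0)=-108.
Local maxima occur where both diagonal entries negative: (2, -3), (2, 0). Count: 2.

2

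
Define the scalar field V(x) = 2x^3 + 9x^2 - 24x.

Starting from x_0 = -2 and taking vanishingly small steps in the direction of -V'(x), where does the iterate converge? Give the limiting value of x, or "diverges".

V'(x) = 6(x - 1)(x + 4), so V'(-2) = -36.
Gradient descent moves in the -V' direction, i.e. x is increasing.
The nearest critical point in that direction is x = 1, where V'' = 30 > 0 (a local minimum). The iterate converges there.

1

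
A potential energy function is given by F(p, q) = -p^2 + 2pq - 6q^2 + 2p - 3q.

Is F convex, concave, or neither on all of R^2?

F is quadratic, so its Hessian is the constant matrix H = [[-2, 2], [2, -12]].
det(H) = 20, tr(H) = -14.
det(H) > 0 and tr(H) < 0, so H is negative definite everywhere: concave.

concave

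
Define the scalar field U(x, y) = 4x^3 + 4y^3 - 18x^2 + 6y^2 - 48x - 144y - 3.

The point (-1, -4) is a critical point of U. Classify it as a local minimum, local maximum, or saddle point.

The mixed partial ∂²U/∂x∂y is 0, so the Hessian at any point is diag(U_xx, U_yy) = diag(12(2x - 3), 12(2y + 1)).
At (-1, -4): H = diag(-60, -84).
Both eigenvalues are negative, so H is negative definite: a local maximum.

local maximum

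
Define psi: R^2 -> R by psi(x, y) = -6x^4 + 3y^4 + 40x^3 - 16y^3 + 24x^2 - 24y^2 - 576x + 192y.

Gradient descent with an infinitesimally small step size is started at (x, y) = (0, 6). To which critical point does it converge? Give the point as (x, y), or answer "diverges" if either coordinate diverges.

psi is separable, so gradient descent decouples: x follows -∂psi/∂x, y follows -∂psi/∂y.
∂psi/∂x = -24(x - 4)(x - 3)(x + 2); at x=0 this is -576, so x increases.
∂psi/∂y = 12(y - 4)(y - 2)(y + 2); at y=6 this is 768, so y decreases.
x converges to its nearest critical value 3 (a local min of the x-part); y converges to 4. The iterate converges to (3, 4).

(3, 4)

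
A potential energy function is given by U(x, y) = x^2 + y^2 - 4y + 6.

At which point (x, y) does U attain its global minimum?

(0, 2)

U(x,y) separates as P(x) + Q(y) + 6, so its minimum is min P + min Q + 6.
P'(x) = 2x vanishes at x ∈ {0}; Q'(y) = 2y - 4 vanishes at y ∈ {2}.
Local minima of P (where P''>0): P(0)=0. Local minima of Q: Q(2)=-4.
So the global minimum of U is P(0) + Q(2) + 6 = 0 − 4 + 6 = 2, attained at (0, 2).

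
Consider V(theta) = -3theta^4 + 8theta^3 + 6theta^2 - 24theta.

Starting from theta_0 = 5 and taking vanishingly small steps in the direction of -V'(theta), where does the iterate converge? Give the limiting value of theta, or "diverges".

V'(theta) = -12(theta - 2)(theta - 1)(theta + 1), so V'(5) = -864.
Gradient descent moves in the -V' direction, i.e. theta is increasing.
There is no critical point above theta=5, and V' keeps the same sign, so the iterate runs off to +∞.

diverges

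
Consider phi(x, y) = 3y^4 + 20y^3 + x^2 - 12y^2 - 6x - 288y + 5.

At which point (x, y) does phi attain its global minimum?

(3, 2)

phi(x,y) separates as P(x) + Q(y) + 5, so its minimum is min P + min Q + 5.
P'(x) = 2x - 6 vanishes at x ∈ {3}; Q'(y) = 12(y - 2)(y + 3)(y + 4) vanishes at y ∈ {-4, -3, 2}.
Local minima of P (where P''>0): P(3)=-9. Local minima of Q: Q(-4)=448, Q(2)=-416.
So the global minimum of phi is P(3) + Q(2) + 5 = -9 − 416 + 5 = -420, attained at (3, 2).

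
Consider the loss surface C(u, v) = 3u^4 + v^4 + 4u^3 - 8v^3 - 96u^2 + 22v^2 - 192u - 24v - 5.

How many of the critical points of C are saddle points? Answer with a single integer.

C separates as a function of u plus a function of v, so ∇C=0 decouples.
∂C/∂u = 12(u - 4)(u + 1)(u + 4) = 0 at u ∈ {-4, -1, 4}; ∂C/∂v = 4(v - 3)(v - 2)(v - 1) = 0 at v ∈ {1, 2, 3}.
The Hessian is diagonal: diag(C_uu, C_vv). Second derivatives: C_uu(-4)=288, C_uu(-1)=-180, C_uu(4)=480; C_vv(1)=8, C_vv(2)=-4, C_vv(3)=8.
Saddle points occur where the two diagonal entries have opposite signs: (-4, 2), (-1, 1), (-1, 3), (4, 2). Count: 4.

4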